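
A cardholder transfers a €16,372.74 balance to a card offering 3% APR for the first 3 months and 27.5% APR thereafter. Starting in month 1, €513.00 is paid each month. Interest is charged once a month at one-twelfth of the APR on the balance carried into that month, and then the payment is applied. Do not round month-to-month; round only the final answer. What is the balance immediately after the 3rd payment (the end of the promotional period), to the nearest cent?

Promo months 1–3 at r₀ = 3%/12 = 0.0025; months 4+ at r₁ = 27.5%/12 = 0.0229167.
After month 3: iterate B ← B·(1+r₀) − €513.00 for 3 months → €14,952.99.

€14,952.99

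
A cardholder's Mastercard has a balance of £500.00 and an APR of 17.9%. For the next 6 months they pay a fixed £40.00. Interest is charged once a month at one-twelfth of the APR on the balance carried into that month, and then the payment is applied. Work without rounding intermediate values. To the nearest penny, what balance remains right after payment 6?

£297.32

Monthly rate r = 17.9%/12 = 1.49167% = 0.0149167.
Each month: B ← B·(1+r) − £40.00.
Month 1: interest £7.46; balance after payment £467.46.
Month 2: interest £6.97; balance after payment £434.43.
Month 3: interest £6.48; balance after payment £400.91.
Month 4: interest £5.98; balance after payment £366.89.
Month 5: interest £5.47; balance after payment £332.36.
Month 6: interest £4.96; balance after payment £297.32.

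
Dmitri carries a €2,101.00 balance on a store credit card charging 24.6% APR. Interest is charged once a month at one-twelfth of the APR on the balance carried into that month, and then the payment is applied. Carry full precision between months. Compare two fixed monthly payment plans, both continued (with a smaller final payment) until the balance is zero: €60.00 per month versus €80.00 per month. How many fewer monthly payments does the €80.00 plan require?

Monthly rate r = 24.6%/12 = 2.05% = 0.0205.
At €60.00/mo: n = ⌈−ln(1 − rB₀/P)/ln(1+r)⌉ = 63 payments (last €21.25); total interest = total paid − €2,101.00 = €1,640.25.
At €80.00/mo: 39 payments (last €7.53); total interest €946.53.
Payments saved = 63 − 39 = 24.

24 fewer payments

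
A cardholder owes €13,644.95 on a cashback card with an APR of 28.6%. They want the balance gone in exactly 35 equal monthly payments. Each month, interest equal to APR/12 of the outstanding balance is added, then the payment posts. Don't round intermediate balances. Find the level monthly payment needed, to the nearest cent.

Monthly rate r = 28.6%/12 = 2.38333% = 0.0238333.
Level-payment amortization: P = B₀·r / (1 − (1+r)^(−n)) = 13644.95·0.0238333 / (1 − 1.02383^(−35)).
Denominator 1 − (1+r)^(−35) = 0.561493811.
P = 325.205 / 0.561493811 ≈ 579.18.

€579.18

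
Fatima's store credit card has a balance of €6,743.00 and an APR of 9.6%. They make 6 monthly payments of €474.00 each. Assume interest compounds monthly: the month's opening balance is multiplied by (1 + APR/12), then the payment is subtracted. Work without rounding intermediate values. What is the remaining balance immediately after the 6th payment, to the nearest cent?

Monthly rate r = 9.6%/12 = 0.8% = 0.008.
Each month: B ← B·(1+r) − €474.00.
Month 1: interest €53.94; balance after payment €6,322.94.
Month 2: interest €50.58; balance after payment €5,899.53.
Month 3: interest €47.20; balance after payment €5,472.72.
Month 4: interest €43.78; balance after payment €5,042.51.
Month 5: interest €40.34; balance after payment €4,608.85.
Month 6: interest €36.87; balance after payment €4,171.72.

€4,171.72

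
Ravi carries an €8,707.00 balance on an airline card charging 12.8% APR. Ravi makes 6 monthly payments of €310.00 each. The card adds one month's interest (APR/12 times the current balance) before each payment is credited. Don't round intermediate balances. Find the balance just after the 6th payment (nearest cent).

Monthly rate r = 12.8%/12 = 1.06667% = 0.0106667.
Each month: B ← B·(1+r) − €310.00.
Month 1: interest €92.87; balance after payment €8,489.87.
Month 2: interest €90.56; balance after payment €8,270.43.
Month 3: interest €88.22; balance after payment €8,048.65.
Month 4: interest €85.85; balance after payment €7,824.50.
Month 5: interest €83.46; balance after payment €7,597.96.
Month 6: interest €81.04; balance after payment €7,369.01.

€7,369.01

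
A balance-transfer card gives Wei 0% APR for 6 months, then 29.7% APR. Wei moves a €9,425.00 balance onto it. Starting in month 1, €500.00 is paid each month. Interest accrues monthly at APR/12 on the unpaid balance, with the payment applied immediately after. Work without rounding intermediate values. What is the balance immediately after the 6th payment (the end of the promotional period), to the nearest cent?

€6,425.00

Promo months 1–6 at r₀ = 0%/12 = 0; months 7+ at r₁ = 29.7%/12 = 0.02475.
After month 6 (no interest yet): B = €9,425.00 − 6·€500.00 = €6,425.00.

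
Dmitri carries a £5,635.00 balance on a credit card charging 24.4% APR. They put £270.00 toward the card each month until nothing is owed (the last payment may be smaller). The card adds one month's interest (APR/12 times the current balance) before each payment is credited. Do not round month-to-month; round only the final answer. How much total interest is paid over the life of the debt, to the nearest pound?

Monthly rate r = 24.4%/12 = 2.03333% = 0.0203333.
Payoff takes n = ⌈−ln(1 − rB₀/P)/ln(1+r)⌉ = ⌈27.437⌉ = 28 payments; the last is £118.53.
Total paid = 27·£270.00 + £118.53 = £7,408.53.
Total interest = total paid − principal = £7,408.53 − £5,635.00 = £1,773.53.

£1,774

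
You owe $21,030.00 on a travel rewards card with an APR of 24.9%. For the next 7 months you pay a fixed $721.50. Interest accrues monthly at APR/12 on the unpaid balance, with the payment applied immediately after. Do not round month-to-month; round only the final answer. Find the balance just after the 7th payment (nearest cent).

Monthly rate r = 24.9%/12 = 2.075% = 0.02075.
Each month: B ← B·(1+r) − $721.50.
Month 1: interest $436.37; balance after payment $20,744.87.
Month 2: interest $430.46; balance after payment $20,453.83.
Month 3: interest $424.42; balance after payment $20,156.75.
Month 4: interest $418.25; balance after payment $19,853.50.
Month 5: interest $411.96; balance after payment $19,543.96.
Month 6: interest $405.54; balance after payment $19,228.00.
Month 7: interest $398.98; balance after payment $18,905.48.

$18,905.48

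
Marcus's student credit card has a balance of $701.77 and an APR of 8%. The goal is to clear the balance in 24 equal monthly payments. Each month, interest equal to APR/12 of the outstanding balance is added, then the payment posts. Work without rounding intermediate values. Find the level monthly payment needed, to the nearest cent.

$31.74

Monthly rate r = 8%/12 = 0.666667% = 0.00666667.
Level-payment amortization: P = B₀·r / (1 − (1+r)^(−n)) = 701.77·0.00666667 / (1 − 1.00667^(−24)).
Denominator 1 − (1+r)^(−24) = 0.147403624.
P = 4.67847 / 0.147403624 ≈ 31.74.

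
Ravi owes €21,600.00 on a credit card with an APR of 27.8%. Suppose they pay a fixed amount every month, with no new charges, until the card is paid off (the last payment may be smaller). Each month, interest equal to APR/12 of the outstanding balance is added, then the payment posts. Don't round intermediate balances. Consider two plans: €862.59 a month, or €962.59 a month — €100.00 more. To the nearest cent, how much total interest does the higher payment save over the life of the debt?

€1,848.65

Monthly rate r = 27.8%/12 = 2.31667% = 0.0231667.
At €862.59/mo: n = ⌈−ln(1 − rB₀/P)/ln(1+r)⌉ = 38 payments (last €768.63); total interest = total paid − €21,600.00 = €11,084.46.
At €962.59/mo: 33 payments (last €32.93); total interest €9,235.81.
Interest saved = €11,084.46 − €9,235.81 = €1,848.65.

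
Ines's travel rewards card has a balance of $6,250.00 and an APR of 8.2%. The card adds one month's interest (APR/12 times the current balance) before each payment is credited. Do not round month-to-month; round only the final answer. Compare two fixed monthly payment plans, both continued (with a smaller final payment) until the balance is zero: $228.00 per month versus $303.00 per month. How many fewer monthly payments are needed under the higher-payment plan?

8 fewer payments

Monthly rate r = 8.2%/12 = 0.683333% = 0.00683333.
At $228.00/mo: n = ⌈−ln(1 − rB₀/P)/ln(1+r)⌉ = 31 payments (last $104.37); total interest = total paid − $6,250.00 = $694.37.
At $303.00/mo: 23 payments (last $94.01); total interest $510.01.
Payments saved = 31 − 23 = 8.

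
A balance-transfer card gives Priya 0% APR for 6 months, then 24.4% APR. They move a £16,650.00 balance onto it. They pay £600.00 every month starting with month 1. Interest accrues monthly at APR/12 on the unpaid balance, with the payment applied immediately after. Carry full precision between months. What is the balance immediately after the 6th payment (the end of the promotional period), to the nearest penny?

£13,050.00

Promo months 1–6 at r₀ = 0%/12 = 0; months 7+ at r₁ = 24.4%/12 = 0.0203333.
After month 6 (no interest yet): B = £16,650.00 − 6·£600.00 = £13,050.00.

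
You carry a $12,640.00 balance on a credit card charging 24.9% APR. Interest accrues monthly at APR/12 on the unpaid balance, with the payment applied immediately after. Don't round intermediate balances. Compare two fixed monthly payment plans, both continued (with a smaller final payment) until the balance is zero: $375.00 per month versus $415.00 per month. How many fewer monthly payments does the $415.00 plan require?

10 fewer payments

Monthly rate r = 24.9%/12 = 2.075% = 0.02075.
At $375.00/mo: n = ⌈−ln(1 − rB₀/P)/ln(1+r)⌉ = 59 payments (last $198.80); total interest = total paid − $12,640.00 = $9,308.80.
At $415.00/mo: 49 payments (last $281.10); total interest $7,561.10.
Payments saved = 59 − 49 = 10.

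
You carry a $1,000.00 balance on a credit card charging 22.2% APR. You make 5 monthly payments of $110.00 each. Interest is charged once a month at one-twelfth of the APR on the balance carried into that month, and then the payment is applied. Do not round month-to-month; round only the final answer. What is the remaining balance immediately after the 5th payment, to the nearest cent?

Monthly rate r = 22.2%/12 = 1.85% = 0.0185.
Each month: B ← B·(1+r) − $110.00.
Month 1: interest $18.50; balance after payment $908.50.
Month 2: interest $16.81; balance after payment $815.31.
Month 3: interest $15.08; balance after payment $720.39.
Month 4: interest $13.33; balance after payment $623.72.
Month 5: interest $11.54; balance after payment $525.26.

$525.26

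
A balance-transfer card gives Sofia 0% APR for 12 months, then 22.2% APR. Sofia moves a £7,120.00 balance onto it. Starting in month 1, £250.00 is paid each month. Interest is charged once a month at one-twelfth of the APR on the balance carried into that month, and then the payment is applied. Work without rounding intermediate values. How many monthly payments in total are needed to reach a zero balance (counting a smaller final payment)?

32 payments

Promo months 1–12 at r₀ = 0%/12 = 0; months 13+ at r₁ = 22.2%/12 = 0.0185.
After month 12 (no interest yet): B = £7,120.00 − 12·£250.00 = £4,120.00.
Then at r₁ with £250.00/mo: n₂ = −ln(1 − r₁·B/P)/ln(1+r₁) ≈ 19.84 → 20 more payments.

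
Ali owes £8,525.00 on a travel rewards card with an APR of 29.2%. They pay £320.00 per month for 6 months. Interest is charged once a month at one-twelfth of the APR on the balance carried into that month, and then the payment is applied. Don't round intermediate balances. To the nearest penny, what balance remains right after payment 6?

Monthly rate r = 29.2%/12 = 2.43333% = 0.0243333.
Each month: B ← B·(1+r) − £320.00.
Month 1: interest £207.44; balance after payment £8,412.44.
Month 2: interest £204.70; balance after payment £8,297.14.
Month 3: interest £201.90; balance after payment £8,179.04.
Month 4: interest £199.02; balance after payment £8,058.06.
Month 5: interest £196.08; balance after payment £7,934.14.
Month 6: interest £193.06; balance after payment £7,807.21.

£7,807.21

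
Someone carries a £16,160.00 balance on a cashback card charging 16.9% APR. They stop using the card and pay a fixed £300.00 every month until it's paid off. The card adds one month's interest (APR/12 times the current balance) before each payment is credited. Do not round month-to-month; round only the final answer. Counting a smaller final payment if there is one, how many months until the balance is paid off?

102 payments

Monthly rate r = 16.9%/12 = 1.40833% = 0.0140833.
Recurrence: B ← B·(1+r) − £300.00.
Month 1: interest £227.59; balance after payment £16,087.59.
Month 2: interest £226.57; balance after payment £16,014.15.
Closed form: n = −ln(1 − rB₀/P)/ln(1+r) = −ln(0.24138)/ln(1.01408) ≈ 101.636, so the balance reaches zero during payment 102.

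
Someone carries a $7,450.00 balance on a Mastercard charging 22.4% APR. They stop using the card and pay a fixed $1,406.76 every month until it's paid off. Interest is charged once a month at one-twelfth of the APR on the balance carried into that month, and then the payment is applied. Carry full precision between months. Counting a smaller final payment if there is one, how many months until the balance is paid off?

6 months

Monthly rate r = 22.4%/12 = 1.86667% = 0.0186667.
Recurrence: B ← B·(1+r) − $1,406.76.
Month 1: interest $139.07; balance after payment $6,182.31.
Month 2: interest $115.40; balance after payment $4,890.95.
Month 3: interest $91.30; balance after payment $3,575.49.
Month 4: interest $66.74; balance after payment $2,235.47.
Month 5: interest $41.73; balance after payment $870.44.
Month 6: interest $16.25; balance after payment $0.00.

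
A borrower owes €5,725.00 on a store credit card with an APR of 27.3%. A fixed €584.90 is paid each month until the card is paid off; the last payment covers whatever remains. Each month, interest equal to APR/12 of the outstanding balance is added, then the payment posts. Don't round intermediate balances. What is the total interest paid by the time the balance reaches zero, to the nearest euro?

Monthly rate r = 27.3%/12 = 2.275% = 0.02275.
Payoff takes n = ⌈−ln(1 − rB₀/P)/ln(1+r)⌉ = ⌈11.198⌉ = 12 payments; the last is €116.84.
Total paid = 11·€584.90 + €116.84 = €6,550.74.
Total interest = total paid − principal = €6,550.74 − €5,725.00 = €825.74.

€826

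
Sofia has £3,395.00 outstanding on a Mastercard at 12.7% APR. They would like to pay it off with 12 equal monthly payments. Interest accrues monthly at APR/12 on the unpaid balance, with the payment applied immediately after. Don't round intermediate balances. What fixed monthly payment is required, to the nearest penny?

£302.75

Monthly rate r = 12.7%/12 = 1.05833% = 0.0105833.
Level-payment amortization: P = B₀·r / (1 − (1+r)^(−n)) = 3395.00·0.0105833 / (1 − 1.01058^(−12)).
Denominator 1 − (1+r)^(−12) = 0.118678385.
P = 35.9304 / 0.118678385 ≈ 302.75.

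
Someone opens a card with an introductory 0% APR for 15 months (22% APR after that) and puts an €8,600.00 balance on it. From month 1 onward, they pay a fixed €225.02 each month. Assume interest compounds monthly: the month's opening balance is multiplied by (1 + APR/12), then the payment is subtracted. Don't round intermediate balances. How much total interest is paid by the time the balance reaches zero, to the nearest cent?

Promo months 1–15 at r₀ = 0%/12 = 0; months 16+ at r₁ = 22%/12 = 0.0183333.
After month 15 (no interest yet): B = €8,600.00 − 15·€225.02 = €5,224.70.
Then at r₁ with €225.02/mo: n₂ = −ln(1 − r₁·B/P)/ln(1+r₁) ≈ 30.53 → 31 more payments.
Total paid = 45·€225.02 + €118.76 = €10,244.66; interest = €10,244.66 − €8,600.00 = €1,644.66.

€1,644.66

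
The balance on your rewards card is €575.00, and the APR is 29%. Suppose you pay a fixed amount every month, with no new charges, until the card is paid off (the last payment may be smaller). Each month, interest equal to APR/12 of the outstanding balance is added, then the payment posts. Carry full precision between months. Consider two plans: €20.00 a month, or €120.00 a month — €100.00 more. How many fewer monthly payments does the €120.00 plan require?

Monthly rate r = 29%/12 = 2.41667% = 0.0241667.
At €20.00/mo: n = ⌈−ln(1 − rB₀/P)/ln(1+r)⌉ = 50 payments (last €14.02); total interest = total paid − €575.00 = €419.02.
At €120.00/mo: 6 payments (last €18.65); total interest €43.65.
Payments saved = 50 − 6 = 44.

44 fewer payments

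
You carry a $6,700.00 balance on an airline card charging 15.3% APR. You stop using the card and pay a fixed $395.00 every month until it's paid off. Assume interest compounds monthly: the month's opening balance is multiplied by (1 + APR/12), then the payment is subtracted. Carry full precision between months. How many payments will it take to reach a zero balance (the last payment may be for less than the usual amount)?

Monthly rate r = 15.3%/12 = 1.275% = 0.01275.
Recurrence: B ← B·(1+r) − $395.00.
Month 1: interest $85.43; balance after payment $6,390.43.
Month 2: interest $81.48; balance after payment $6,076.90.
Closed form: n = −ln(1 − rB₀/P)/ln(1+r) = −ln(0.78373)/ln(1.01275) ≈ 19.234, so the balance reaches zero during payment 20.

20 months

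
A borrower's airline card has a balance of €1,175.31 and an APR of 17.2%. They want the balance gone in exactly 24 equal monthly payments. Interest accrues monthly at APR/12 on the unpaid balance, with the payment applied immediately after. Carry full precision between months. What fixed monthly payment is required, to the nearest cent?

Monthly rate r = 17.2%/12 = 1.43333% = 0.0143333.
Level-payment amortization: P = B₀·r / (1 − (1+r)^(−n)) = 1175.31·0.0143333 / (1 − 1.01433^(−24)).
Denominator 1 − (1+r)^(−24) = 0.289337733.
P = 16.8461 / 0.289337733 ≈ 58.22.

€58.22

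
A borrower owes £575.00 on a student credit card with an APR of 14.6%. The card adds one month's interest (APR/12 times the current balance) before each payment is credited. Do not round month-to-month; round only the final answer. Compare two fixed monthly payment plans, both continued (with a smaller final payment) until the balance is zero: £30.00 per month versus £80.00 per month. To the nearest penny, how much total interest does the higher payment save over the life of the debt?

Monthly rate r = 14.6%/12 = 1.21667% = 0.0121667.
At £30.00/mo: n = ⌈−ln(1 − rB₀/P)/ln(1+r)⌉ = 22 payments (last £28.69); total interest = total paid − £575.00 = £83.69.
At £80.00/mo: 8 payments (last £45.48); total interest £30.48.
Interest saved = £83.69 − £30.48 = £53.21.

£53.21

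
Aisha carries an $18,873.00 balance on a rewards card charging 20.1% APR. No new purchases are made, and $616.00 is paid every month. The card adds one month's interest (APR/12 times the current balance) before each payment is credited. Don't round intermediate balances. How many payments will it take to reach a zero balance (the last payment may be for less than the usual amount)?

44 payments

Monthly rate r = 20.1%/12 = 1.675% = 0.01675.
Recurrence: B ← B·(1+r) − $616.00.
Month 1: interest $316.12; balance after payment $18,573.12.
Month 2: interest $311.10; balance after payment $18,268.22.
Closed form: n = −ln(1 − rB₀/P)/ln(1+r) = −ln(0.48681)/ln(1.01675) ≈ 43.336, so the balance reaches zero during payment 44.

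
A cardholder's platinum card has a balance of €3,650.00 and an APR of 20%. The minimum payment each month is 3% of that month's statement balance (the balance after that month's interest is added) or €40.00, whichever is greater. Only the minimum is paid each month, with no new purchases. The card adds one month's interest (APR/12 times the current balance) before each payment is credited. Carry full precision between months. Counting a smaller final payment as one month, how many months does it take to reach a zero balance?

122 months

Monthly rate r = 20%/12 = 1.66667% = 0.0166667.
While 3% of the post-interest balance exceeds €40.00, each month B ← (B·(1+r))·(1 − 0.03), i.e. B shrinks by the factor (1+r)·0.97 = 0.98617.
This holds for months 1–74. Entering month 75 the balance is €1,302.02; 3% of the post-interest balance is now below €40.00, so the flat €40.00 minimum applies from here.
From month 75 a fixed €40.00 at rate r clears €1,302.02 in 48 more payments. Total: 74 + 48 = 122 months.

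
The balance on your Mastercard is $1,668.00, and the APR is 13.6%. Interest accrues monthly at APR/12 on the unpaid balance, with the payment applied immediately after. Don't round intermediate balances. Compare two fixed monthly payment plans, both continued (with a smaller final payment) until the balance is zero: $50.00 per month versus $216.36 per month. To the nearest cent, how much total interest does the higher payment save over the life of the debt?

Monthly rate r = 13.6%/12 = 1.13333% = 0.0113333.
At $50.00/mo: n = ⌈−ln(1 − rB₀/P)/ln(1+r)⌉ = 43 payments (last $7.23); total interest = total paid − $1,668.00 = $439.23.
At $216.36/mo: 9 payments (last $24.53); total interest $87.41.
Interest saved = $439.23 − $87.41 = $351.82.

$351.82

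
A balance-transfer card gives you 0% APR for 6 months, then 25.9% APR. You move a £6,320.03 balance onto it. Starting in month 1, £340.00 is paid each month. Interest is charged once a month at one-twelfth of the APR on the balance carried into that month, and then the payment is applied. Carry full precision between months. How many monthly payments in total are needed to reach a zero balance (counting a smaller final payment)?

21 months

Promo months 1–6 at r₀ = 0%/12 = 0; months 7+ at r₁ = 25.9%/12 = 0.0215833.
After month 6 (no interest yet): B = £6,320.03 − 6·£340.00 = £4,280.03.
Then at r₁ with £340.00/mo: n₂ = −ln(1 − r₁·B/P)/ln(1+r₁) ≈ 14.85 → 15 more payments.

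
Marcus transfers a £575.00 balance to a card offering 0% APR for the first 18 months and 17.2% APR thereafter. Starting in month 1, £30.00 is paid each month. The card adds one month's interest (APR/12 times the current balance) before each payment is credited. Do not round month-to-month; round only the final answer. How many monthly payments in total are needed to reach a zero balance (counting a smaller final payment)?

20 months

Promo months 1–18 at r₀ = 0%/12 = 0; months 19+ at r₁ = 17.2%/12 = 0.0143333.
After month 18 (no interest yet): B = £575.00 − 18·£30.00 = £35.00.
Then at r₁ with £30.00/mo: n₂ = −ln(1 − r₁·B/P)/ln(1+r₁) ≈ 1.18 → 2 more payments.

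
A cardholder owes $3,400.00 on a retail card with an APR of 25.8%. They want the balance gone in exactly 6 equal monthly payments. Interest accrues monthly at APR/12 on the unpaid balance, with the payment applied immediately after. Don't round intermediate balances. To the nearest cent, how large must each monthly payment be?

Monthly rate r = 25.8%/12 = 2.15% = 0.0215.
Level-payment amortization: P = B₀·r / (1 − (1+r)^(−n)) = 3400.00·0.0215 / (1 − 1.0215^(−6)).
Denominator 1 − (1+r)^(−6) = 0.11982349.
P = 73.1 / 0.11982349 ≈ 610.06.

$610.06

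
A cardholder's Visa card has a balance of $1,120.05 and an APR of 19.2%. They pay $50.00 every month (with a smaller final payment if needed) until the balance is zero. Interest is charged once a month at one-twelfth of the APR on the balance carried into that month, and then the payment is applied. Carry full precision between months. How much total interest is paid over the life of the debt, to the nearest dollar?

Monthly rate r = 19.2%/12 = 1.6% = 0.016.
Payoff takes n = ⌈−ln(1 − rB₀/P)/ln(1+r)⌉ = ⌈27.960⌉ = 28 payments; the last is $48.00.
Total paid = 27·$50.00 + $48.00 = $1,398.00.
Total interest = total paid − principal = $1,398.00 − $1,120.05 = $277.95.

$278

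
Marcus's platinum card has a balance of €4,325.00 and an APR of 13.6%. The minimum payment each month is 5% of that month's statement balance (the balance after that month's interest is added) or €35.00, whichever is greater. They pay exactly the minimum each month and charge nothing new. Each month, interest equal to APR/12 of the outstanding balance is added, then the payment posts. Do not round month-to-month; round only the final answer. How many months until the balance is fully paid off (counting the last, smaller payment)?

69 months

Monthly rate r = 13.6%/12 = 1.13333% = 0.0113333.
While 5% of the post-interest balance exceeds €35.00, each month B ← (B·(1+r))·(1 − 0.05), i.e. B shrinks by the factor (1+r)·0.95 = 0.96077.
This holds for months 1–46. Entering month 47 the balance is €686.14; 5% of the post-interest balance is now below €35.00, so the flat €35.00 minimum applies from here.
From month 47 a fixed €35.00 at rate r clears €686.14 in 23 more payments. Total: 46 + 23 = 69 months.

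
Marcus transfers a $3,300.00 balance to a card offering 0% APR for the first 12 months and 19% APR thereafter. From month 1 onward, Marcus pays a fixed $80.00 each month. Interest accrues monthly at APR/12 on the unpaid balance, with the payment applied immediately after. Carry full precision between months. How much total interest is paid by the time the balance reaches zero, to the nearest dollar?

Promo months 1–12 at r₀ = 0%/12 = 0; months 13+ at r₁ = 19%/12 = 0.0158333.
After month 12 (no interest yet): B = $3,300.00 − 12·$80.00 = $2,340.00.
Then at r₁ with $80.00/mo: n₂ = −ln(1 − r₁·B/P)/ln(1+r₁) ≈ 39.59 → 40 more payments.
Total paid = 51·$80.00 + $47.65 = $4,127.65; interest = $4,127.65 − $3,300.00 = $827.65.

$828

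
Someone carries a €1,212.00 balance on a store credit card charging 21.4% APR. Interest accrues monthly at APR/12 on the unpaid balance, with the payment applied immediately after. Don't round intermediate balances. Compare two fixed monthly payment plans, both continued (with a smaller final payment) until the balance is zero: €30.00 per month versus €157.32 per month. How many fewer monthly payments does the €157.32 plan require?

Monthly rate r = 21.4%/12 = 1.78333% = 0.0178333.
At €30.00/mo: n = ⌈−ln(1 − rB₀/P)/ln(1+r)⌉ = 73 payments (last €3.33); total interest = total paid − €1,212.00 = €951.33.
At €157.32/mo: 9 payments (last €57.12); total interest €103.68.
Payments saved = 73 − 9 = 64.

64 fewer payments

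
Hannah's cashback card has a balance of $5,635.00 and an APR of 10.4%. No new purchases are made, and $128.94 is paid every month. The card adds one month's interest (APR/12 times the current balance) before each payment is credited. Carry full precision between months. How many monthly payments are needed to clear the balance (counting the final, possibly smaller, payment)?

Monthly rate r = 10.4%/12 = 0.866667% = 0.00866667.
Recurrence: B ← B·(1+r) − $128.94.
Month 1: interest $48.84; balance after payment $5,554.90.
Month 2: interest $48.14; balance after payment $5,474.10.
Closed form: n = −ln(1 − rB₀/P)/ln(1+r) = −ln(0.62125)/ln(1.00867) ≈ 55.164, so the balance reaches zero during payment 56.

56 months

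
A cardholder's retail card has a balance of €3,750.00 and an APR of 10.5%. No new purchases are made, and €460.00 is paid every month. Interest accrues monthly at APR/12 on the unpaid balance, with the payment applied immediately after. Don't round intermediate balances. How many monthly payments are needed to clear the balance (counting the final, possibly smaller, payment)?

9 months

Monthly rate r = 10.5%/12 = 0.875% = 0.00875.
Recurrence: B ← B·(1+r) − €460.00.
Month 1: interest €32.81; balance after payment €3,322.81.
Month 2: interest €29.07; balance after payment €2,891.89.
Closed form: n = −ln(1 − rB₀/P)/ln(1+r) = −ln(0.92867)/ln(1.00875) ≈ 8.494, so the balance reaches zero during payment 9.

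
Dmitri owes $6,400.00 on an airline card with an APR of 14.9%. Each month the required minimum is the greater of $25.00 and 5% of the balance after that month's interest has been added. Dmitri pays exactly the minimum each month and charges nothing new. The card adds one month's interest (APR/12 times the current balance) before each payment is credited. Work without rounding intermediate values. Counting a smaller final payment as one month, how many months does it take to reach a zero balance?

Monthly rate r = 14.9%/12 = 1.24167% = 0.0124167.
While 5% of the post-interest balance exceeds $25.00, each month B ← (B·(1+r))·(1 − 0.05), i.e. B shrinks by the factor (1+r)·0.95 = 0.9618.
This holds for months 1–66. Entering month 67 the balance is $489.39; 5% of the post-interest balance is now below $25.00, so the flat $25.00 minimum applies from here.
From month 67 a fixed $25.00 at rate r clears $489.39 in 23 more payments. Total: 66 + 23 = 89 months.

89 months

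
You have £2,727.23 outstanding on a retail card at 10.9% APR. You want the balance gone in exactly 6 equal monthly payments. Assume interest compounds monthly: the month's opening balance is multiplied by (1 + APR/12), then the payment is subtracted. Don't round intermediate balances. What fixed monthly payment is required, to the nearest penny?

£469.10

Monthly rate r = 10.9%/12 = 0.908333% = 0.00908333.
Level-payment amortization: P = B₀·r / (1 − (1+r)^(−n)) = 2727.23·0.00908333 / (1 − 1.00908^(−6)).
Denominator 1 − (1+r)^(−6) = 0.0528084803.
P = 24.7723 / 0.0528084803 ≈ 469.10.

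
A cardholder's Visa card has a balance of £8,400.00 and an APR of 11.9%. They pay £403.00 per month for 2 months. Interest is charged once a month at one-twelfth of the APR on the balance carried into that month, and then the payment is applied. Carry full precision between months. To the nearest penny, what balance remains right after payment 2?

Monthly rate r = 11.9%/12 = 0.991667% = 0.00991667.
Each month: B ← B·(1+r) − £403.00.
Month 1: interest £83.30; balance after payment £8,080.30.
Month 2: interest £80.13; balance after payment £7,757.43.

£7,757.43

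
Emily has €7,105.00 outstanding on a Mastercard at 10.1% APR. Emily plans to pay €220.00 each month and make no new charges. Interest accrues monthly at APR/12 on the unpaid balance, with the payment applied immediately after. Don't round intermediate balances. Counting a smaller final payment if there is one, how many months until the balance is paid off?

Monthly rate r = 10.1%/12 = 0.841667% = 0.00841667.
Recurrence: B ← B·(1+r) − €220.00.
Month 1: interest €59.80; balance after payment €6,944.80.
Month 2: interest €58.45; balance after payment €6,783.25.
Closed form: n = −ln(1 − rB₀/P)/ln(1+r) = −ln(0.72818)/ln(1.00842) ≈ 37.846, so the balance reaches zero during payment 38.

38 months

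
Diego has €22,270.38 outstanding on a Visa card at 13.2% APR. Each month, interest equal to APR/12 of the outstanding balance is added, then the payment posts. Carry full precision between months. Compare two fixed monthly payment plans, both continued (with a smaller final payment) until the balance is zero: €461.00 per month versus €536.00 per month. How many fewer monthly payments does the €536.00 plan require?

Monthly rate r = 13.2%/12 = 1.1% = 0.011.
At €461.00/mo: n = ⌈−ln(1 − rB₀/P)/ln(1+r)⌉ = 70 payments (last €133.01); total interest = total paid − €22,270.38 = €9,671.63.
At €536.00/mo: 56 payments (last €442.62); total interest €7,652.24.
Payments saved = 70 − 56 = 14.

14 fewer payments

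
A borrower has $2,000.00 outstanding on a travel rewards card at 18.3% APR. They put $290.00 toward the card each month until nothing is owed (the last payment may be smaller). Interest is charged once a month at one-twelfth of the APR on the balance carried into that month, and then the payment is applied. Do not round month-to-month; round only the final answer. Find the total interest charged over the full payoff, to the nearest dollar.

$130

Monthly rate r = 18.3%/12 = 1.525% = 0.01525.
Payoff takes n = ⌈−ln(1 − rB₀/P)/ln(1+r)⌉ = ⌈7.342⌉ = 8 payments; the last is $99.75.
Total paid = 7·$290.00 + $99.75 = $2,129.75.
Total interest = total paid − principal = $2,129.75 − $2,000.00 = $129.75.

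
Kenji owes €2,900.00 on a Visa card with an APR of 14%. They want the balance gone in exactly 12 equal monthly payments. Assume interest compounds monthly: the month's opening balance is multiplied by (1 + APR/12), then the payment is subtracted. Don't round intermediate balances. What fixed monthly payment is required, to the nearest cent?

Monthly rate r = 14%/12 = 1.16667% = 0.0116667.
Level-payment amortization: P = B₀·r / (1 − (1+r)^(−n)) = 2900.00·0.0116667 / (1 − 1.01167^(−12)).
Denominator 1 − (1+r)^(−12) = 0.129936977.
P = 33.8333 / 0.129936977 ≈ 260.38.

€260.38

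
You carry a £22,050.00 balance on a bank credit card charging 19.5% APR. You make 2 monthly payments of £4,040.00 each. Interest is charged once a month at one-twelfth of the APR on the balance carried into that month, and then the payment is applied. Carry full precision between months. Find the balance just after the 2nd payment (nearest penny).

£14,626.80

Monthly rate r = 19.5%/12 = 1.625% = 0.01625.
Each month: B ← B·(1+r) − £4,040.00.
Month 1: interest £358.31; balance after payment £18,368.31.
Month 2: interest £298.49; balance after payment £14,626.80.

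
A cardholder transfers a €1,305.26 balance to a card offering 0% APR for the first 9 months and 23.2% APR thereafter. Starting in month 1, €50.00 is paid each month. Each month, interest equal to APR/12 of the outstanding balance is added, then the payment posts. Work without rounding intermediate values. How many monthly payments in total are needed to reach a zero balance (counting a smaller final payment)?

Promo months 1–9 at r₀ = 0%/12 = 0; months 10+ at r₁ = 23.2%/12 = 0.0193333.
After month 9 (no interest yet): B = €1,305.26 − 9·€50.00 = €855.26.
Then at r₁ with €50.00/mo: n₂ = −ln(1 − r₁·B/P)/ln(1+r₁) ≈ 20.97 → 21 more payments.

30 months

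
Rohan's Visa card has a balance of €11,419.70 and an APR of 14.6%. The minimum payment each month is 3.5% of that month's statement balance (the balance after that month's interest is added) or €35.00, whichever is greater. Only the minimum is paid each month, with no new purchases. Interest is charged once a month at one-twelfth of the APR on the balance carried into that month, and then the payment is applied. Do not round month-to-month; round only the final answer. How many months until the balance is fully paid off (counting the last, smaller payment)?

Monthly rate r = 14.6%/12 = 1.21667% = 0.0121667.
While 3.5% of the post-interest balance exceeds €35.00, each month B ← (B·(1+r))·(1 − 0.035), i.e. B shrinks by the factor (1+r)·0.965 = 0.97674.
This holds for months 1–104. Entering month 105 the balance is €987.89; 3.5% of the post-interest balance is now below €35.00, so the flat €35.00 minimum applies from here.
From month 105 a fixed €35.00 at rate r clears €987.89 in 35 more payments. Total: 104 + 35 = 139 months.

139 months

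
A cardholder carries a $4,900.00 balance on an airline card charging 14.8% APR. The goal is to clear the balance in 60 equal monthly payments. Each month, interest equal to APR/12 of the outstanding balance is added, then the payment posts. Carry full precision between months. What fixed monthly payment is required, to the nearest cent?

Monthly rate r = 14.8%/12 = 1.23333% = 0.0123333.
Level-payment amortization: P = B₀·r / (1 − (1+r)^(−n)) = 4900.00·0.0123333 / (1 − 1.01233^(−60)).
Denominator 1 − (1+r)^(−60) = 0.520721698.
P = 60.4333 / 0.520721698 ≈ 116.06.

$116.06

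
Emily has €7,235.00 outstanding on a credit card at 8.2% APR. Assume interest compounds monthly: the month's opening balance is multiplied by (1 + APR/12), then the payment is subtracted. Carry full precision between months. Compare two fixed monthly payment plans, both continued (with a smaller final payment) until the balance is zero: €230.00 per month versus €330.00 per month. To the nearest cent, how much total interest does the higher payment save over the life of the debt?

€308.84

Monthly rate r = 8.2%/12 = 0.683333% = 0.00683333.
At €230.00/mo: n = ⌈−ln(1 − rB₀/P)/ln(1+r)⌉ = 36 payments (last €123.75); total interest = total paid − €7,235.00 = €938.75.
At €330.00/mo: 24 payments (last €274.91); total interest €629.91.
Interest saved = €938.75 − €629.91 = €308.84.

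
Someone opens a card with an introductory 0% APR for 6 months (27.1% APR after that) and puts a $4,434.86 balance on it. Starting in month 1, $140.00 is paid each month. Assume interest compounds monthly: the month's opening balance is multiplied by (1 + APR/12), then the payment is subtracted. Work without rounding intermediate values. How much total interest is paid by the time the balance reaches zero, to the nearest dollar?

Promo months 1–6 at r₀ = 0%/12 = 0; months 7+ at r₁ = 27.1%/12 = 0.0225833.
After month 6 (no interest yet): B = $4,434.86 − 6·$140.00 = $3,594.86.
Then at r₁ with $140.00/mo: n₂ = −ln(1 − r₁·B/P)/ln(1+r₁) ≈ 38.83 → 39 more payments.
Total paid = 44·$140.00 + $116.87 = $6,276.87; interest = $6,276.87 − $4,434.86 = $1,842.01.

$1,842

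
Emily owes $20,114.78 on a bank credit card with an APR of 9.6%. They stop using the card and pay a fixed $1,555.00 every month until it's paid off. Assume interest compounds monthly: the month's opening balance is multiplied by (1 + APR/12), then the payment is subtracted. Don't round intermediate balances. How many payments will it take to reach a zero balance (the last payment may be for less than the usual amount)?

14 months

Monthly rate r = 9.6%/12 = 0.8% = 0.008.
Recurrence: B ← B·(1+r) − $1,555.00.
Month 1: interest $160.92; balance after payment $18,720.70.
Month 2: interest $149.77; balance after payment $17,315.46.
Closed form: n = −ln(1 − rB₀/P)/ln(1+r) = −ln(0.89652)/ln(1.008) ≈ 13.709, so the balance reaches zero during payment 14.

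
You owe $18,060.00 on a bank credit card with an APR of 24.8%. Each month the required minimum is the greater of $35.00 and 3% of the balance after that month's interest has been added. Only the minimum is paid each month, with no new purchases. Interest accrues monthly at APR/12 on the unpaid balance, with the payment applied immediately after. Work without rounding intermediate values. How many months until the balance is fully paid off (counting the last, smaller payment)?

Monthly rate r = 24.8%/12 = 2.06667% = 0.0206667.
While 3% of the post-interest balance exceeds $35.00, each month B ← (B·(1+r))·(1 − 0.03), i.e. B shrinks by the factor (1+r)·0.97 = 0.99005.
This holds for months 1–276. Entering month 277 the balance is $1,142.04; 3% of the post-interest balance is now below $35.00, so the flat $35.00 minimum applies from here.
From month 277 a fixed $35.00 at rate r clears $1,142.04 in 55 more payments. Total: 276 + 55 = 331 months.

331 months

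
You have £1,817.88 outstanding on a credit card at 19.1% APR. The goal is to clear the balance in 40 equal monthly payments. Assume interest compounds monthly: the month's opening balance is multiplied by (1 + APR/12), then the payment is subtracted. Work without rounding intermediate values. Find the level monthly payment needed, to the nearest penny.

Monthly rate r = 19.1%/12 = 1.59167% = 0.0159167.
Level-payment amortization: P = B₀·r / (1 − (1+r)^(−n)) = 1817.88·0.0159167 / (1 − 1.01592^(−40)).
Denominator 1 − (1+r)^(−40) = 0.468287842.
P = 28.9346 / 0.468287842 ≈ 61.79.

£61.79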